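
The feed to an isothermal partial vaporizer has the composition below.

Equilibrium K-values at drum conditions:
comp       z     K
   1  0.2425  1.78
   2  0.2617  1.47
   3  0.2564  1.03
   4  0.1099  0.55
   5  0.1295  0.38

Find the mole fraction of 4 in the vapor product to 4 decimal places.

y_4 = 0.0899

Let ψ = V/F and solve Σ zᵢ(Kᵢ−1)/(1+ψ(Kᵢ−1)) = 0.
g(0) = ΣzᵢKᵢ − 1 = 0.1901 and g(1) = 1 − Σzᵢ/Kᵢ = -0.1038, so a root lies in (0, 1).
Newton iteration, ψ⁰ = 0.5:
  ψ = 0.5000: g = 0.06308, g' = -0.2561 → ψ = 0.7463
  ψ = 0.7463: g = -0.00576, g' = -0.3137 → ψ = 0.7279
  ψ = 0.7279: g = -0.00006, g' = -0.3069 → ψ = 0.7277
Converged at ψ = 0.7277.
Compositions from xᵢ = zᵢ/(1+ψ(Kᵢ−1)), yᵢ = Kᵢxᵢ:
  1: x = 0.1547, y = 0.2754
  2: x = 0.1950, y = 0.2867
  3: x = 0.2509, y = 0.2584
  4: x = 0.1634, y = 0.0899
  5: x = 0.2360, y = 0.0897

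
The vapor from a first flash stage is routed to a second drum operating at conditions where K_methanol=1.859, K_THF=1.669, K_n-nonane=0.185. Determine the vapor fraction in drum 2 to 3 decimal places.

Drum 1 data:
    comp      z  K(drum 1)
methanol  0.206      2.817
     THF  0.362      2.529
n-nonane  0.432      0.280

Drum 1:
Let ψ₁ = V/F and solve Σ zᵢ(Kᵢ−1)/(1+ψ₁(Kᵢ−1)) = 0.
g(0) = ΣzᵢKᵢ − 1 = 0.617 and g(1) = 1 − Σzᵢ/Kᵢ = -0.759, so a root lies in (0, 1).
Iterate (Newton) starting at ψ₁ = 0.5:
  ψ₁ = 0.500: g = 0.0238, g' = -1.005 → ψ₁ = 0.524
Converged at ψ₁ = 0.524.
Drum-1 compositions:
  methanol: x = 0.106, y = 0.297
  THF: x = 0.201, y = 0.508
  n-nonane: x = 0.693, y = 0.194
Drum-2 feed = drum-1 vapor: z₂ = (0.2974, 0.5085, 0.1941).
Drum 2:
Newton–Raphson from ψ₂ = 0.5:
  ψ₂ = 0.500: g = 0.1666, g' = -0.603 → ψ₂ = 0.776
  ψ₂ = 0.776: g = -0.0538, g' = -1.134 → ψ₂ = 0.729
  ψ₂ = 0.729: g = -0.0041, g' = -0.969 → ψ₂ = 0.725
Converged at ψ₂ = 0.725.
  methanol: x = 0.183, y = 0.341
  THF: x = 0.342, y = 0.572
  n-nonane: x = 0.474, y = 0.088

V/F (drum 2) = 0.725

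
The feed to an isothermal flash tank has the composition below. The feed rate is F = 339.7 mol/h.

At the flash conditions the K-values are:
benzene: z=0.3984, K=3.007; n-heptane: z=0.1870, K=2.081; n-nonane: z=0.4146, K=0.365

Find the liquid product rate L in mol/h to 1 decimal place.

L = 112.1 mol/h

Rachford–Rice: g(β) = Σ zᵢ(Kᵢ−1)/(1+β(Kᵢ−1)) = 0.
g(0) = ΣzᵢKᵢ − 1 = 0.7385 and g(1) = 1 − Σzᵢ/Kᵢ = -0.3582, so a root lies in (0, 1).
Newton–Raphson from β = 0.49:
  β = 0.4900: g = 0.15309, g' = -0.8536 → β = 0.6693
  β = 0.6693: g = 0.00061, g' = -0.8715 → β = 0.6700
Converged at β = 0.6700.
Then V = β·F = 0.6700·339.7 = 227.6 mol/h and L = F − V = 112.1 mol/h.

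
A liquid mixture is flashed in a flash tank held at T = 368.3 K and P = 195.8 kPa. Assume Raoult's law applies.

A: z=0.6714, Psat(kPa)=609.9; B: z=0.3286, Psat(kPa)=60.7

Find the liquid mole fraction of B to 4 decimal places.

Raoult's law: Kᵢ = Pᵢˢᵃᵗ/P = Pᵢˢᵃᵗ/195.8.
  K_A = 609.9/195.8 = 3.114913, K_B = 60.7/195.8 = 0.310010
Material balance + equilibrium reduce to Σ zᵢ(Kᵢ−1)/(1+β(Kᵢ−1)) = 0.
Feasibility: ΣzᵢKᵢ = 2.1932, Σzᵢ/Kᵢ = 1.2755 — both > 1, two phases present.
Binary case is linear: z₁(K₁−1)(1+β(K₂−1)) + z₂(K₂−1)(1+β(K₁−1)) = 0
⇒ β = [z₁(K₁−1)+z₂(K₂−1)] / [−(K₁−1)(K₂−1)] = 1.19322/1.45927 = 0.8177
Compositions from xᵢ = zᵢ/(1+β(Kᵢ−1)), yᵢ = Kᵢxᵢ:
  A: x = 0.2460, y = 0.7663
  B: x = 0.7540, y = 0.2337

x_B = 0.7540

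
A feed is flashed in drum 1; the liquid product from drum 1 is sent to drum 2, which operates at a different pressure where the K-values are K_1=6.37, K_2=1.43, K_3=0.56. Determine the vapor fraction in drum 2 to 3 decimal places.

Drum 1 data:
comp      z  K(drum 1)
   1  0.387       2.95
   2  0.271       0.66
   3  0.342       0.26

V/F (drum 2) = 0.835

Drum 1:
Rachford–Rice: g(ψ₁) = Σ zᵢ(Kᵢ−1)/(1+ψ₁(Kᵢ−1)) = 0.
Feasibility: ΣzᵢKᵢ = 1.409, Σzᵢ/Kᵢ = 1.857 — both > 1, two phases present.
Iterate (Newton) starting at ψ₁ = 0.5:
  ψ₁ = 0.500: g = -0.1306, g' = -0.895 → ψ₁ = 0.354
  ψ₁ = 0.354: g = -0.0012, g' = -0.899 → ψ₁ = 0.353
Converged at ψ₁ = 0.353.
Drum-1 compositions:
  1: x = 0.229, y = 0.676
  2: x = 0.308, y = 0.203
  3: x = 0.463, y = 0.120
Drum-2 feed = drum-1 liquid: z₂ = (0.2293, 0.3079, 0.4628).
Drum 2:
Let ψ₂ = V/F and solve Σ zᵢ(Kᵢ−1)/(1+ψ₂(Kᵢ−1)) = 0.
Feasibility: ΣzᵢKᵢ = 2.160, Σzᵢ/Kᵢ = 1.078 — both > 1, two phases present.
Newton–Raphson from ψ₂ = 0.5:
  ψ₂ = 0.500: g = 0.1821, g' = -0.673 → ψ₂ = 0.771
  ψ₂ = 0.771: g = 0.0310, g' = -0.488 → ψ₂ = 0.834
  ψ₂ = 0.834: g = 0.0005, g' = -0.475 → ψ₂ = 0.835
Converged at ψ₂ = 0.835.
  1: x = 0.042, y = 0.266
  2: x = 0.227, y = 0.324
  3: x = 0.732, y = 0.410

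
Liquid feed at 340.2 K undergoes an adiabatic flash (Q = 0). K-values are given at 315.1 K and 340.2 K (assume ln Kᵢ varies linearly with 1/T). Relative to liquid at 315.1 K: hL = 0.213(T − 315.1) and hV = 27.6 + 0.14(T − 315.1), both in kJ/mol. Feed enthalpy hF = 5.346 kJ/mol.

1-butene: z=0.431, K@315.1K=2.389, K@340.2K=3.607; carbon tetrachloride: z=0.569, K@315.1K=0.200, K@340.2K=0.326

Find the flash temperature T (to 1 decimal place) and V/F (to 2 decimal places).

T = 318.1 K, V/F = 0.17

Adiabatic flash: solve Rachford–Rice at each trial T, then check hF = ψ·hV(T) + (1−ψ)·hL(T).
  T = 315.1 K: K = (2.389, 0.200), RR gives ψ = 0.129, H_out = 3.563 kJ/mol
  T = 340.2 K: K = (3.607, 0.326), RR gives ψ = 0.421, H_out = 16.200 kJ/mol
  T = 327.6 K: K = (2.956, 0.257), RR gives ψ = 0.290, H_out = 10.392 kJ/mol
  T = 321.4 K: K = (2.665, 0.228), RR gives ψ = 0.216, H_out = 7.216 kJ/mol
  T = 318.2 K: K = (2.523, 0.213), RR gives ψ = 0.174, H_out = 5.428 kJ/mol
  T = 316.6 K: K = (2.453, 0.206), RR gives ψ = 0.151, H_out = 4.484 kJ/mol
Linear interpolation between T = 316.6 (H_out = 4.484) and T = 318.2 (H_out = 5.428) on hF = 5.346 gives T ≈ 318.1 K, at which ψ = 0.17.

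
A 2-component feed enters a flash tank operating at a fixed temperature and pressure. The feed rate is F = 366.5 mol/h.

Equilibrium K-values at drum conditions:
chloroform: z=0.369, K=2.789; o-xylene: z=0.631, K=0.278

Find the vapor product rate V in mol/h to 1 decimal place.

V = 58.0 mol/h

Rachford–Rice: g(ψ) = Σ zᵢ(Kᵢ−1)/(1+ψ(Kᵢ−1)) = 0.
Check two-phase: ΣzᵢKᵢ = 1.205 > 1 and Σzᵢ/Kᵢ = 2.402 > 1, so g(0) = 0.205 > 0 and g(1) = -1.402 < 0.
Newton iteration, ψ⁰ = 0.5:
  ψ = 0.500: g = -0.3645, g' = -1.135 → ψ = 0.179
  ψ = 0.179: g = -0.0229, g' = -1.112 → ψ = 0.158
Converged at ψ = 0.158.
Then V = ψ·F = 0.1584·366.5 = 58.0 mol/h and L = F − V = 308.5 mol/h.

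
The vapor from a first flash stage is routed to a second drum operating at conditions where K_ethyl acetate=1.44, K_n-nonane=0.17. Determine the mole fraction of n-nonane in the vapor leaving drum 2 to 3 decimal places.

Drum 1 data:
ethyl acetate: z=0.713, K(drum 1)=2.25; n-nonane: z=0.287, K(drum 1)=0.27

y_n-nonane (drum 2) = 0.059

Drum 1:
Material balance + equilibrium reduce to Σ zᵢ(Kᵢ−1)/(1+ψ₁(Kᵢ−1)) = 0.
Check two-phase: ΣzᵢKᵢ = 1.682 > 1 and Σzᵢ/Kᵢ = 1.380 > 1, so g(0) = 0.682 > 0 and g(1) = -0.380 < 0.
Binary case is linear: z₁(K₁−1)(1+ψ₁(K₂−1)) + z₂(K₂−1)(1+ψ₁(K₁−1)) = 0
⇒ ψ₁ = [z₁(K₁−1)+z₂(K₂−1)] / [−(K₁−1)(K₂−1)] = 0.6817/0.9125 = 0.747
Drum-1 compositions:
  ethyl acetate: x = 0.369, y = 0.830
  n-nonane: x = 0.631, y = 0.170
Drum-2 feed = drum-1 vapor: z₂ = (0.8295, 0.1705).
Drum 2:
Material balance + equilibrium reduce to Σ zᵢ(Kᵢ−1)/(1+ψ₂(Kᵢ−1)) = 0.
Check two-phase: ΣzᵢKᵢ = 1.224 > 1 and Σzᵢ/Kᵢ = 1.579 > 1, so g(0) = 0.224 > 0 and g(1) = -0.579 < 0.
Binary case is linear: z₁(K₁−1)(1+ψ₂(K₂−1)) + z₂(K₂−1)(1+ψ₂(K₁−1)) = 0
⇒ ψ₂ = [z₁(K₁−1)+z₂(K₂−1)] / [−(K₁−1)(K₂−1)] = 0.2235/0.3652 = 0.612
  ethyl acetate: x = 0.654, y = 0.941
  n-nonane: x = 0.346, y = 0.059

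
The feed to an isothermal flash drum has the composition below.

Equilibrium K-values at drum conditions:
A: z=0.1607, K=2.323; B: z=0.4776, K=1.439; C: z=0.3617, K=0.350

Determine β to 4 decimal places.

β = 0.3993

Material balance + equilibrium reduce to Σ zᵢ(Kᵢ−1)/(1+β(Kᵢ−1)) = 0.
g(0) = ΣzᵢKᵢ − 1 = 0.1872 and g(1) = 1 − Σzᵢ/Kᵢ = -0.4345, so a root lies in (0, 1).
Iterate (Newton) starting at β = 0.56:
  β = 0.5600: g = -0.07924, g' = -0.5299 → β = 0.4105
  β = 0.4105: g = -0.00522, g' = -0.4685 → β = 0.3993
Converged at β = 0.3993.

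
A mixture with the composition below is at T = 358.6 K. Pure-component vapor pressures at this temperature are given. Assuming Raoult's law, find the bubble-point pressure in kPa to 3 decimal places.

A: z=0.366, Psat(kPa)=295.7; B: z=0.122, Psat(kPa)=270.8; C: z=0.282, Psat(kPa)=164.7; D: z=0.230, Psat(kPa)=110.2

At the bubble point ψ → 0, so ΣzᵢKᵢ = 1 with Kᵢ = Pᵢˢᵃᵗ/P ⇒ P = ΣzᵢPᵢˢᵃᵗ.
P = 0.366·295.7 + 0.122·270.8 + 0.282·164.7 + 0.230·110.2 = 213.055 kPa

Pbub = 213.055 kPa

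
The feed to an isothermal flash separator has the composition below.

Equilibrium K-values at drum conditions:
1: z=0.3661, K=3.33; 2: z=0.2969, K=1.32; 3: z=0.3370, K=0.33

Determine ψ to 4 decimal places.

ψ = 0.6719

Let ψ = V/F and solve Σ zᵢ(Kᵢ−1)/(1+ψ(Kᵢ−1)) = 0.
Feasibility: ΣzᵢKᵢ = 1.7222, Σzᵢ/Kᵢ = 1.3561 — both > 1, two phases present.
Newton–Raphson from ψ = 0.55:
  ψ = 0.5500: g = 0.09713, g' = -0.7832 → ψ = 0.6740
  ψ = 0.6740: g = -0.00172, g' = -0.8244 → ψ = 0.6719
Converged at ψ = 0.6719.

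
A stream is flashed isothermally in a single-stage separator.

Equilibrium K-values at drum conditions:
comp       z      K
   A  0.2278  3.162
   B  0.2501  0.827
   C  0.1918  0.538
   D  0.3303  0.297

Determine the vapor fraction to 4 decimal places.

Newton iteration, ψ⁰ = 0.69:
  ψ = 0.6900: g = -0.43250, g' = -0.8850 → ψ = 0.2013
  ψ = 0.2013: g = -0.06985, g' = -0.7962 → ψ = 0.1136
  ψ = 0.1136: g = 0.00541, g' = -0.9325 → ψ = 0.1194
Converged at ψ = 0.1194.

ψ = 0.1194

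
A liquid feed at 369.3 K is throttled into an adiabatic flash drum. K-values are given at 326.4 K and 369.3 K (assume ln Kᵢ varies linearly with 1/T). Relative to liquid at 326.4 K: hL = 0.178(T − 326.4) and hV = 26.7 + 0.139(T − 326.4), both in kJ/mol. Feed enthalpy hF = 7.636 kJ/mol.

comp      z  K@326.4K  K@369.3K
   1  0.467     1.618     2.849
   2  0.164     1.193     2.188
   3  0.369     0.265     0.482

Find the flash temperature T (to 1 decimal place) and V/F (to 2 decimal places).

T = 330.6 K, V/F = 0.26

Adiabatic flash: solve Rachford–Rice at each trial T, then check hF = ψ·hV(T) + (1−ψ)·hL(T).
  T = 326.4 K: K = (1.618, 1.193, 0.265), RR gives ψ = 0.125, H_out = 3.348 kJ/mol
  T = 369.3 K: K = (2.849, 2.188, 0.482), RR gives ψ = 0.993, H_out = 32.497 kJ/mol
  T = 347.9 K: K = (2.186, 1.647, 0.364), RR gives ψ = 0.632, H_out = 20.165 kJ/mol
  T = 337.1 K: K = (1.889, 1.408, 0.312), RR gives ψ = 0.424, H_out = 13.051 kJ/mol
  T = 331.8 K: K = (1.751, 1.299, 0.288), RR gives ψ = 0.295, H_out = 8.765 kJ/mol
  T = 329.1 K: K = (1.684, 1.245, 0.276), RR gives ψ = 0.216, H_out = 6.227 kJ/mol
  T = 330.5 K: K = (1.719, 1.273, 0.282), RR gives ψ = 0.258, H_out = 7.580 kJ/mol
Linear interpolation between T = 330.5 (H_out = 7.580) and T = 331.8 (H_out = 8.765) on hF = 7.636 gives T ≈ 330.6 K, at which ψ = 0.26.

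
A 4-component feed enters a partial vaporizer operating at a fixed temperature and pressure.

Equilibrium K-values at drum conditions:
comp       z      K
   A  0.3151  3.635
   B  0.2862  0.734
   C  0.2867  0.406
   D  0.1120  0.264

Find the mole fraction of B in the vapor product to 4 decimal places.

Newton iteration, ψ⁰ = 0.5:
  ψ = 0.5000: g = -0.10222, g' = -0.7909 → ψ = 0.3708
  ψ = 0.3708: g = 0.00376, g' = -0.8658 → ψ = 0.3751
Converged at ψ = 0.3751.
Compositions from xᵢ = zᵢ/(1+ψ(Kᵢ−1)), yᵢ = Kᵢxᵢ:
  A: x = 0.1585, y = 0.5760
  B: x = 0.3179, y = 0.2334
  C: x = 0.3689, y = 0.1498
  D: x = 0.1547, y = 0.0408

y_B = 0.2334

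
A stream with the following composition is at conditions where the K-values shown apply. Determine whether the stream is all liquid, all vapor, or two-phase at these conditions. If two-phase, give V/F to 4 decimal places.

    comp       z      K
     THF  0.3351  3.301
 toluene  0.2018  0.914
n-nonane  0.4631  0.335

two-phase, V/F = 0.3588

ΣzᵢKᵢ = 1.4457; Σzᵢ/Kᵢ = 1.7047.
Both exceed 1, so a two-phase solution exists.
Newton–Raphson from ψ = 0.5:
  ψ = 0.5000: g = -0.12095, g' = -0.8449 → ψ = 0.3569
  ψ = 0.3569: g = 0.00172, g' = -0.8886 → ψ = 0.3588
Converged at ψ = 0.3588.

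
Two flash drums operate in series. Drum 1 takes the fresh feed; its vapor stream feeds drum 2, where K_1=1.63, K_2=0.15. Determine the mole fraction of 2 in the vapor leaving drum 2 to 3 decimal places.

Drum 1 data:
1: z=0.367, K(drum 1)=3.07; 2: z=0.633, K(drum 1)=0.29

Drum 1:
Rachford–Rice: g(ψ₁) = Σ zᵢ(Kᵢ−1)/(1+ψ₁(Kᵢ−1)) = 0.
Check two-phase: ΣzᵢKᵢ = 1.310 > 1 and Σzᵢ/Kᵢ = 2.302 > 1, so g(0) = 0.310 > 0 and g(1) = -1.302 < 0.
Newton iteration, ψ₁⁰ = 0.5:
  ψ₁ = 0.500: g = -0.3235, g' = -1.147 → ψ₁ = 0.218
  ψ₁ = 0.218: g = -0.0082, g' = -1.193 → ψ₁ = 0.211
Converged at ψ₁ = 0.211.
Drum-1 compositions:
  1: x = 0.255, y = 0.784
  2: x = 0.745, y = 0.216
Drum-2 feed = drum-1 vapor: z₂ = (0.7841, 0.2159).
Drum 2:
Rachford–Rice: g(ψ₂) = Σ zᵢ(Kᵢ−1)/(1+ψ₂(Kᵢ−1)) = 0.
g(0) = ΣzᵢKᵢ − 1 = 0.310 and g(1) = 1 − Σzᵢ/Kᵢ = -0.921, so a root lies in (0, 1).
Binary case is linear: z₁(K₁−1)(1+ψ₂(K₂−1)) + z₂(K₂−1)(1+ψ₂(K₁−1)) = 0
⇒ ψ₂ = [z₁(K₁−1)+z₂(K₂−1)] / [−(K₁−1)(K₂−1)] = 0.3104/0.5355 = 0.580
  1: x = 0.574, y = 0.936
  2: x = 0.426, y = 0.064

y_2 (drum 2) = 0.064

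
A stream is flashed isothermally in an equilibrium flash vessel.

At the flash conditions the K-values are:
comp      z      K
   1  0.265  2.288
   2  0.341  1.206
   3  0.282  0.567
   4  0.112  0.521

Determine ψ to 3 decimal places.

ψ = 0.650

Newton iteration, ψ⁰ = 0.36:
  ψ = 0.360: g = 0.0891, g' = -0.329 → ψ = 0.630
  ψ = 0.630: g = 0.0057, g' = -0.298 → ψ = 0.650
Converged at ψ = 0.650.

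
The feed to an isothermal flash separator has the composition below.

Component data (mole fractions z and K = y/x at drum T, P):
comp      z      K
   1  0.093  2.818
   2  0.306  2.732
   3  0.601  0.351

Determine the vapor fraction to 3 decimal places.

Let ψ = V/F and solve Σ zᵢ(Kᵢ−1)/(1+ψ(Kᵢ−1)) = 0.
Check two-phase: ΣzᵢKᵢ = 1.309 > 1 and Σzᵢ/Kᵢ = 1.857 > 1, so g(0) = 0.309 > 0 and g(1) = -0.857 < 0.
Iterate (Newton) starting at ψ = 0.44:
  ψ = 0.440: g = -0.1512, g' = -0.886 → ψ = 0.269
  ψ = 0.269: g = 0.0022, g' = -0.937 → ψ = 0.272
Converged at ψ = 0.272.

ψ = 0.272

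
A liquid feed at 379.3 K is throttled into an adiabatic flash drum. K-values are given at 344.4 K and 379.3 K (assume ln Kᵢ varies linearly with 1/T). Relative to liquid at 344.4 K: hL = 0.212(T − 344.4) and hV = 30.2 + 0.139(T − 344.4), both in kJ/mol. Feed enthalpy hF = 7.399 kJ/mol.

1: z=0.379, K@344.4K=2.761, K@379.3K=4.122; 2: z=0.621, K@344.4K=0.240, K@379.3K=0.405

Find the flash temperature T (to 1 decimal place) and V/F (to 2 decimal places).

Adiabatic flash: solve Rachford–Rice at each trial T, then check hF = ψ·hV(T) + (1−ψ)·hL(T).
  T = 344.4 K: K = (2.761, 0.240), RR gives ψ = 0.146, H_out = 4.411 kJ/mol
  T = 379.3 K: K = (4.122, 0.405), RR gives ψ = 0.438, H_out = 19.512 kJ/mol
  T = 361.9 K: K = (3.408, 0.316), RR gives ψ = 0.296, H_out = 12.277 kJ/mol
  T = 353.1 K: K = (3.074, 0.276), RR gives ψ = 0.224, H_out = 8.470 kJ/mol
  T = 348.8 K: K = (2.917, 0.258), RR gives ψ = 0.187, H_out = 6.512 kJ/mol
  T = 351.0 K: K = (2.997, 0.267), RR gives ψ = 0.206, H_out = 7.524 kJ/mol
Linear interpolation between T = 348.8 (H_out = 6.512) and T = 351.0 (H_out = 7.524) on hF = 7.399 gives T ≈ 350.7 K, at which ψ = 0.20.

T = 350.7 K, V/F = 0.20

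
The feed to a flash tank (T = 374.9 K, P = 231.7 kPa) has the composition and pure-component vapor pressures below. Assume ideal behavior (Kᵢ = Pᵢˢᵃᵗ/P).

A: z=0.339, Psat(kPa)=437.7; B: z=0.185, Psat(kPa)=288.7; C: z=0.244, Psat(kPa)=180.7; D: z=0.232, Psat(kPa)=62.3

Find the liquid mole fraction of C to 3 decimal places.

Raoult's law: Kᵢ = Pᵢˢᵃᵗ/P = Pᵢˢᵃᵗ/231.7.
  K_A = 437.7/231.7 = 1.88908, K_B = 288.7/231.7 = 1.24601, K_C = 180.7/231.7 = 0.77989, K_D = 62.3/231.7 = 0.26888
Let ψ = V/F and solve Σ zᵢ(Kᵢ−1)/(1+ψ(Kᵢ−1)) = 0.
Feasibility: ΣzᵢKᵢ = 1.124, Σzᵢ/Kᵢ = 1.504 — both > 1, two phases present.
Iterate (Newton) starting at ψ = 0.46:
  ψ = 0.460: g = -0.0605, g' = -0.440 → ψ = 0.322
  ψ = 0.322: g = -0.0034, g' = -0.397 → ψ = 0.314
Converged at ψ = 0.314.
Compositions from xᵢ = zᵢ/(1+ψ(Kᵢ−1)), yᵢ = Kᵢxᵢ:
  A: x = 0.265, y = 0.501
  B: x = 0.172, y = 0.214
  C: x = 0.262, y = 0.204
  D: x = 0.301, y = 0.081

x_C = 0.262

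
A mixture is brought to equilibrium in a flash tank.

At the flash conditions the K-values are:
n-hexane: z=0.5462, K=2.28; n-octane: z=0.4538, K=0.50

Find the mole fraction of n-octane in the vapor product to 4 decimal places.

Rachford–Rice: g(ψ) = Σ zᵢ(Kᵢ−1)/(1+ψ(Kᵢ−1)) = 0.
g(0) = ΣzᵢKᵢ − 1 = 0.4722 and g(1) = 1 − Σzᵢ/Kᵢ = -0.1472, so a root lies in (0, 1).
Binary case is linear: z₁(K₁−1)(1+ψ(K₂−1)) + z₂(K₂−1)(1+ψ(K₁−1)) = 0
⇒ ψ = [z₁(K₁−1)+z₂(K₂−1)] / [−(K₁−1)(K₂−1)] = 0.47224/0.64000 = 0.7379
Compositions from xᵢ = zᵢ/(1+ψ(Kᵢ−1)), yᵢ = Kᵢxᵢ:
  n-hexane: x = 0.2809, y = 0.6404
  n-octane: x = 0.7191, y = 0.3596

y_n-octane = 0.3596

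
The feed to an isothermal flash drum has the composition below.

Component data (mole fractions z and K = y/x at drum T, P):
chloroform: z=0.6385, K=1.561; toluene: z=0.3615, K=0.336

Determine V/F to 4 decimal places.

V/F = 0.3172

Rachford–Rice: g(V/F) = Σ zᵢ(Kᵢ−1)/(1+V/F(Kᵢ−1)) = 0.
Check two-phase: ΣzᵢKᵢ = 1.1182 > 1 and Σzᵢ/Kᵢ = 1.4849 > 1, so g(0) = 0.1182 > 0 and g(1) = -0.4849 < 0.
Binary case is linear: z₁(K₁−1)(1+V/F(K₂−1)) + z₂(K₂−1)(1+V/F(K₁−1)) = 0
⇒ V/F = [z₁(K₁−1)+z₂(K₂−1)] / [−(K₁−1)(K₂−1)] = 0.11816/0.37250 = 0.3172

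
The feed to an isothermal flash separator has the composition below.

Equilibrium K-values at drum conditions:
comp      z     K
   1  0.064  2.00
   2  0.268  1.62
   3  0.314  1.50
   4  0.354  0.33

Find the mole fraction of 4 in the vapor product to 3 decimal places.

Rachford–Rice: g(β) = Σ zᵢ(Kᵢ−1)/(1+β(Kᵢ−1)) = 0.
g(0) = ΣzᵢKᵢ − 1 = 0.150 and g(1) = 1 − Σzᵢ/Kᵢ = -0.479, so a root lies in (0, 1).
Newton–Raphson from β = 0.5:
  β = 0.500: g = -0.0616, g' = -0.498 → β = 0.376
  β = 0.376: g = -0.0038, g' = -0.441 → β = 0.368
Converged at β = 0.368.
Compositions from xᵢ = zᵢ/(1+β(Kᵢ−1)), yᵢ = Kᵢxᵢ:
  1: x = 0.047, y = 0.094
  2: x = 0.218, y = 0.354
  3: x = 0.265, y = 0.398
  4: x = 0.470, y = 0.155

y_4 = 0.155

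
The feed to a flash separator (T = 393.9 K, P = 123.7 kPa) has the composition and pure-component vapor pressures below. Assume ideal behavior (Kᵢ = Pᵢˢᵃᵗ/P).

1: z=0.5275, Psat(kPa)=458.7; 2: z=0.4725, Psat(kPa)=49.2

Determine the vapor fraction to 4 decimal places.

Raoult's law: Kᵢ = Pᵢˢᵃᵗ/P = Pᵢˢᵃᵗ/123.7.
  K_1 = 458.7/123.7 = 3.708165, K_2 = 49.2/123.7 = 0.397736
Binary case is linear: z₁(K₁−1)(1+ψ(K₂−1)) + z₂(K₂−1)(1+ψ(K₁−1)) = 0
⇒ ψ = [z₁(K₁−1)+z₂(K₂−1)] / [−(K₁−1)(K₂−1)] = 1.14399/1.63103 = 0.7014

ψ = 0.7014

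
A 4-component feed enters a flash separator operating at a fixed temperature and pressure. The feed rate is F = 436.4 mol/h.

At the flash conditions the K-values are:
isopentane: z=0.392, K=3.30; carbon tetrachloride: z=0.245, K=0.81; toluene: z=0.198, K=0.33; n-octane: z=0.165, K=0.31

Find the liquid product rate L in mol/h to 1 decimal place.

L = 221.0 mol/h

Material balance + equilibrium reduce to Σ zᵢ(Kᵢ−1)/(1+V/F(Kᵢ−1)) = 0.
g(0) = ΣzᵢKᵢ − 1 = 0.609 and g(1) = 1 − Σzᵢ/Kᵢ = -0.554, so a root lies in (0, 1).
Newton–Raphson from V/F = 0.41:
  V/F = 0.410: g = 0.0719, g' = -0.881 → V/F = 0.492
  V/F = 0.492: g = 0.0017, g' = -0.845 → V/F = 0.494
Converged at V/F = 0.494.
Then V = V/F·F = 0.4936·436.4 = 215.4 mol/h and L = F − V = 221.0 mol/h.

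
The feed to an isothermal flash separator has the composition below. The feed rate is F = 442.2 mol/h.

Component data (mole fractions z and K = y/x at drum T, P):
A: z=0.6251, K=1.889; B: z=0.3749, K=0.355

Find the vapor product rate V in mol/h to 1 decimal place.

Newton iteration, ψ⁰ = 0.5:
  ψ = 0.5000: g = 0.02779, g' = -0.5766 → ψ = 0.5482
  ψ = 0.5482: g = -0.00046, g' = -0.5966 → ψ = 0.5474
Converged at ψ = 0.5474.
Then V = ψ·F = 0.5474·442.2 = 242.1 mol/h and L = F − V = 200.1 mol/h.

V = 242.1 mol/h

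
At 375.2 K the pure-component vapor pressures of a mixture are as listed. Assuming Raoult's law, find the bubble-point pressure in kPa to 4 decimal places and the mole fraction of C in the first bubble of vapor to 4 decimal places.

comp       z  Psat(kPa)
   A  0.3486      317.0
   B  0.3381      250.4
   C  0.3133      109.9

Pbub = 229.5981 kPa, y_C = 0.1500

At the bubble point ψ → 0, so ΣzᵢKᵢ = 1 with Kᵢ = Pᵢˢᵃᵗ/P ⇒ P = ΣzᵢPᵢˢᵃᵗ.
P = 0.3486·317.0 + 0.3381·250.4 + 0.3133·109.9 = 229.5981 kPa
yᵢ = zᵢPᵢˢᵃᵗ/P ⇒ y_C = 0.3133·109.9/229.5981 = 0.1500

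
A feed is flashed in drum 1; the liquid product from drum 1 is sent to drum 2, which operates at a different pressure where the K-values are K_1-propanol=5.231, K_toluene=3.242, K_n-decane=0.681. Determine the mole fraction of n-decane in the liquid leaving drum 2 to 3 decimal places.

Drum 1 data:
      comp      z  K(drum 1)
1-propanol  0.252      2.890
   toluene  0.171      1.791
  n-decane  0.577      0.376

Drum 1:
Material balance + equilibrium reduce to Σ zᵢ(Kᵢ−1)/(1+ψ₁(Kᵢ−1)) = 0.
Check two-phase: ΣzᵢKᵢ = 1.251 > 1 and Σzᵢ/Kᵢ = 1.717 > 1, so g(0) = 0.251 > 0 and g(1) = -0.717 < 0.
Newton–Raphson from ψ₁ = 0.5:
  ψ₁ = 0.500: g = -0.1815, g' = -0.768 → ψ₁ = 0.263
  ψ₁ = 0.263: g = -0.0010, g' = -0.796 → ψ₁ = 0.262
Converged at ψ₁ = 0.262.
Drum-1 compositions:
  1-propanol: x = 0.168, y = 0.487
  toluene: x = 0.142, y = 0.254
  n-decane: x = 0.690, y = 0.259
Drum-2 feed = drum-1 liquid: z₂ = (0.1685, 0.1416, 0.6899).
Drum 2:
Rachford–Rice: g(ψ₂) = Σ zᵢ(Kᵢ−1)/(1+ψ₂(Kᵢ−1)) = 0.
Check two-phase: ΣzᵢKᵢ = 1.810 > 1 and Σzᵢ/Kᵢ = 1.089 > 1, so g(0) = 0.810 > 0 and g(1) = -0.089 < 0.
Newton–Raphson from ψ₂ = 0.68:
  ψ₂ = 0.680: g = 0.0286, g' = -0.427 → ψ₂ = 0.747
  ψ₂ = 0.747: g = 0.0011, g' = -0.395 → ψ₂ = 0.750
Converged at ψ₂ = 0.750.
  1-propanol: x = 0.040, y = 0.211
  toluene: x = 0.053, y = 0.171
  n-decane: x = 0.907, y = 0.618

x_n-decane (drum 2) = 0.907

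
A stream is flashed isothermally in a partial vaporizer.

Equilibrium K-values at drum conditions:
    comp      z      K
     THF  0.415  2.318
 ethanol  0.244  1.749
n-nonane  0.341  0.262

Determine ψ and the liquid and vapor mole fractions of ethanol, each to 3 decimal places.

Iterate (Newton) starting at ψ = 0.5:
  ψ = 0.500: g = 0.0638, g' = -0.801 → ψ = 0.580
  ψ = 0.580: g = -0.0023, g' = -0.866 → ψ = 0.577
Converged at ψ = 0.577.
Compositions from xᵢ = zᵢ/(1+ψ(Kᵢ−1)), yᵢ = Kᵢxᵢ:
  THF: x = 0.236, y = 0.546
  ethanol: x = 0.170, y = 0.298
  n-nonane: x = 0.594, y = 0.156

ψ = 0.577, x_ethanol = 0.170, y_ethanol = 0.298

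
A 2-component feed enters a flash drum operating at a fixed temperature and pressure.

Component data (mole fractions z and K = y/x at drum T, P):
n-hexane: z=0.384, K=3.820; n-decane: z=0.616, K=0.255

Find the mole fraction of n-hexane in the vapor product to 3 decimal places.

y_n-hexane = 0.798

Rachford–Rice: g(V/F) = Σ zᵢ(Kᵢ−1)/(1+V/F(Kᵢ−1)) = 0.
Feasibility: ΣzᵢKᵢ = 1.624, Σzᵢ/Kᵢ = 2.516 — both > 1, two phases present.
Newton–Raphson from V/F = 0.65:
  V/F = 0.650: g = -0.5076, g' = -1.666 → V/F = 0.345
  V/F = 0.345: g = -0.0692, g' = -1.404 → V/F = 0.296
  V/F = 0.296: g = 0.0015, g' = -1.470 → V/F = 0.297
Converged at V/F = 0.297.
Compositions from xᵢ = zᵢ/(1+V/F(Kᵢ−1)), yᵢ = Kᵢxᵢ:
  n-hexane: x = 0.209, y = 0.798
  n-decane: x = 0.791, y = 0.202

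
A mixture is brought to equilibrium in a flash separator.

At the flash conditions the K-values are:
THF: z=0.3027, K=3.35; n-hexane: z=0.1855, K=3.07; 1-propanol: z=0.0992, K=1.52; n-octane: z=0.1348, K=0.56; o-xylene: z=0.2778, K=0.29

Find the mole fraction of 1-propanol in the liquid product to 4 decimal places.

x_1-propanol = 0.0731

Rachford–Rice: g(β) = Σ zᵢ(Kᵢ−1)/(1+β(Kᵢ−1)) = 0.
Check two-phase: ΣzᵢKᵢ = 1.8904 > 1 and Σzᵢ/Kᵢ = 1.4147 > 1, so g(0) = 0.8904 > 0 and g(1) = -0.4147 < 0.
Newton–Raphson from β = 0.42:
  β = 0.4200: g = 0.25194, g' = -0.9925 → β = 0.6738
  β = 0.6738: g = 0.01141, g' = -0.9713 → β = 0.6856
  β = 0.6856: g = -0.00005, g' = -0.9807 → β = 0.6855
Converged at β = 0.6855.
Compositions from xᵢ = zᵢ/(1+β(Kᵢ−1)), yᵢ = Kᵢxᵢ:
  THF: x = 0.1159, y = 0.3884
  n-hexane: x = 0.0767, y = 0.2354
  1-propanol: x = 0.0731, y = 0.1112
  n-octane: x = 0.1930, y = 0.1081
  o-xylene: x = 0.5412, y = 0.1570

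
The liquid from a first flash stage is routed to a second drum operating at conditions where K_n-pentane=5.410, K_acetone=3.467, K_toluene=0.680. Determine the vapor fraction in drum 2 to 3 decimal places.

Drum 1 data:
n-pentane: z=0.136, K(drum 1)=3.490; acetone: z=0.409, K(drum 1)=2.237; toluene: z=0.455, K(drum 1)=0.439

V/F (drum 2) = 0.598

Drum 1:
Newton–Raphson from ψ₁ = 0.5:
  ψ₁ = 0.500: g = 0.1087, g' = -0.683 → ψ₁ = 0.659
  ψ₁ = 0.659: g = 0.0019, g' = -0.671 → ψ₁ = 0.662
Converged at ψ₁ = 0.662.
Drum-1 compositions:
  n-pentane: x = 0.051, y = 0.179
  acetone: x = 0.225, y = 0.503
  toluene: x = 0.724, y = 0.318
Drum-2 feed = drum-1 liquid: z₂ = (0.0514, 0.2249, 0.7238).
Drum 2:
Rachford–Rice: g(ψ₂) = Σ zᵢ(Kᵢ−1)/(1+ψ₂(Kᵢ−1)) = 0.
Feasibility: ΣzᵢKᵢ = 1.550, Σzᵢ/Kᵢ = 1.139 — both > 1, two phases present.
Newton iteration, ψ₂⁰ = 0.43:
  ψ₂ = 0.430: g = 0.0788, g' = -0.541 → ψ₂ = 0.576
  ψ₂ = 0.576: g = 0.0093, g' = -0.425 → ψ₂ = 0.598
Converged at ψ₂ = 0.598.
  n-pentane: x = 0.014, y = 0.076
  acetone: x = 0.091, y = 0.315
  toluene: x = 0.895, y = 0.609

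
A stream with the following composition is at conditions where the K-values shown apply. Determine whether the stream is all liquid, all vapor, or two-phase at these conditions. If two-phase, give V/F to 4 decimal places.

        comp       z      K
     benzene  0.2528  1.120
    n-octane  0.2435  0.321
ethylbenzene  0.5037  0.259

all liquid

ΣzᵢKᵢ = 0.4918; Σzᵢ/Kᵢ = 2.9291.
Since ΣzᵢKᵢ < 1 the mixture is below its bubble point — single liquid phase.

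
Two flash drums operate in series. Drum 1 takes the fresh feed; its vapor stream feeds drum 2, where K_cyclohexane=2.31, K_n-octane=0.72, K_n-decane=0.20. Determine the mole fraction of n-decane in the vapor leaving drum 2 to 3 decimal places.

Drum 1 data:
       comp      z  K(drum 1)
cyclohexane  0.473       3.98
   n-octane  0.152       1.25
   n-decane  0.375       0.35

y_n-decane (drum 2) = 0.095

Drum 1:
Rachford–Rice: g(ψ₁) = Σ zᵢ(Kᵢ−1)/(1+ψ₁(Kᵢ−1)) = 0.
Check two-phase: ΣzᵢKᵢ = 2.204 > 1 and Σzᵢ/Kᵢ = 1.312 > 1, so g(0) = 1.204 > 0 and g(1) = -0.312 < 0.
Newton iteration, ψ₁⁰ = 0.5:
  ψ₁ = 0.500: g = 0.2387, g' = -1.033 → ψ₁ = 0.731
  ψ₁ = 0.731: g = 0.0110, g' = -0.998 → ψ₁ = 0.742
Converged at ψ₁ = 0.742.
Drum-1 compositions:
  cyclohexane: x = 0.147, y = 0.586
  n-octane: x = 0.128, y = 0.160
  n-decane: x = 0.725, y = 0.254
Drum-2 feed = drum-1 vapor: z₂ = (0.5862, 0.1603, 0.2536).
Drum 2:
Rachford–Rice: g(ψ₂) = Σ zᵢ(Kᵢ−1)/(1+ψ₂(Kᵢ−1)) = 0.
g(0) = ΣzᵢKᵢ − 1 = 0.520 and g(1) = 1 − Σzᵢ/Kᵢ = -0.744, so a root lies in (0, 1).
Iterate (Newton) starting at ψ₂ = 0.5:
  ψ₂ = 0.500: g = 0.0737, g' = -0.835 → ψ₂ = 0.588
  ψ₂ = 0.588: g = -0.0032, g' = -0.918 → ψ₂ = 0.585
Converged at ψ₂ = 0.585.
  cyclohexane: x = 0.332, y = 0.767
  n-octane: x = 0.192, y = 0.138
  n-decane: x = 0.476, y = 0.095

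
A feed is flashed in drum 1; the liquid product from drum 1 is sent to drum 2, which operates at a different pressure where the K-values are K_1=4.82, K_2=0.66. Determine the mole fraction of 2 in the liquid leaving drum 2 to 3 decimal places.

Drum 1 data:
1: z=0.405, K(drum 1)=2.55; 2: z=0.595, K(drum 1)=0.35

x_2 (drum 2) = 0.918

Drum 1:
Material balance + equilibrium reduce to Σ zᵢ(Kᵢ−1)/(1+ψ₁(Kᵢ−1)) = 0.
Feasibility: ΣzᵢKᵢ = 1.241, Σzᵢ/Kᵢ = 1.859 — both > 1, two phases present.
Binary case is linear: z₁(K₁−1)(1+ψ₁(K₂−1)) + z₂(K₂−1)(1+ψ₁(K₁−1)) = 0
⇒ ψ₁ = [z₁(K₁−1)+z₂(K₂−1)] / [−(K₁−1)(K₂−1)] = 0.2410/1.0075 = 0.239
Drum-1 compositions:
  1: x = 0.295, y = 0.753
  2: x = 0.705, y = 0.247
Drum-2 feed = drum-1 liquid: z₂ = (0.2955, 0.7045).
Drum 2:
Material balance + equilibrium reduce to Σ zᵢ(Kᵢ−1)/(1+ψ₂(Kᵢ−1)) = 0.
g(0) = ΣzᵢKᵢ − 1 = 0.889 and g(1) = 1 − Σzᵢ/Kᵢ = -0.129, so a root lies in (0, 1).
Binary case is linear: z₁(K₁−1)(1+ψ₂(K₂−1)) + z₂(K₂−1)(1+ψ₂(K₁−1)) = 0
⇒ ψ₂ = [z₁(K₁−1)+z₂(K₂−1)] / [−(K₁−1)(K₂−1)] = 0.8891/1.2988 = 0.685
  1: x = 0.082, y = 0.394
  2: x = 0.918, y = 0.606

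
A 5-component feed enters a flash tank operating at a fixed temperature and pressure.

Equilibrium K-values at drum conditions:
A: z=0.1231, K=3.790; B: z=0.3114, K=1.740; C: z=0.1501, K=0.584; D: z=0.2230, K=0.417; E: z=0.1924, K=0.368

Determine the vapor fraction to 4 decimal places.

ψ = 0.2948

Let ψ = V/F and solve Σ zᵢ(Kᵢ−1)/(1+ψ(Kᵢ−1)) = 0.
Feasibility: ΣzᵢKᵢ = 1.2598, Σzᵢ/Kᵢ = 1.5261 — both > 1, two phases present.
Newton iteration, ψ⁰ = 0.5:
  ψ = 0.5000: g = -0.12851, g' = -0.6146 → ψ = 0.2909
  ψ = 0.2909: g = 0.00261, g' = -0.6663 → ψ = 0.2948
Converged at ψ = 0.2948.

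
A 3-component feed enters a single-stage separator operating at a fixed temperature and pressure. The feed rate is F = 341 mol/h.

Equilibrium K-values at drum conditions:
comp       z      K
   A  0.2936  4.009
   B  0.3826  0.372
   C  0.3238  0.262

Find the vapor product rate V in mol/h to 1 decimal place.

V = 67.4 mol/h

Let β = V/F and solve Σ zᵢ(Kᵢ−1)/(1+β(Kᵢ−1)) = 0.
Check two-phase: ΣzᵢKᵢ = 1.4042 > 1 and Σzᵢ/Kᵢ = 2.3376 > 1, so g(0) = 0.4042 > 0 and g(1) = -1.3376 < 0.
Newton–Raphson from β = 0.5:
  β = 0.5000: g = -0.37622, g' = -1.1874 → β = 0.1831
  β = 0.1831: g = 0.02175, g' = -1.5334 → β = 0.1973
  β = 0.1973: g = 0.00035, g' = -1.4847 → β = 0.1976
Converged at β = 0.1976.
Then V = β·F = 0.1976·341 = 67.4 mol/h and L = F − V = 273.6 mol/h.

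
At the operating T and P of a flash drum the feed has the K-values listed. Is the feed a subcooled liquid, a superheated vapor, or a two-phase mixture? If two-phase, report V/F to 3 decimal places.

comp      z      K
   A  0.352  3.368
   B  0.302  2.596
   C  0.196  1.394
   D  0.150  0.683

ΣzᵢKᵢ = 2.345; Σzᵢ/Kᵢ = 0.581.
Since Σzᵢ/Kᵢ < 1 the mixture is above its dew point — single vapor phase.

superheated vapor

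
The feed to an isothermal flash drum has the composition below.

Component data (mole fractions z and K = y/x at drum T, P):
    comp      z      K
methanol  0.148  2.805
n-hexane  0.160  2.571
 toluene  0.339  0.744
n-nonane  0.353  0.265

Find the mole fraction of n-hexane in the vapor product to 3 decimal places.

Rachford–Rice: g(ψ) = Σ zᵢ(Kᵢ−1)/(1+ψ(Kᵢ−1)) = 0.
Feasibility: ΣzᵢKᵢ = 1.172, Σzᵢ/Kᵢ = 1.903 — both > 1, two phases present.
Newton iteration, ψ⁰ = 0.3:
  ψ = 0.300: g = -0.0827, g' = -0.725 → ψ = 0.186
  ψ = 0.186: g = 0.0029, g' = -0.787 → ψ = 0.190
Converged at ψ = 0.190.
Compositions from xᵢ = zᵢ/(1+ψ(Kᵢ−1)), yᵢ = Kᵢxᵢ:
  methanol: x = 0.110, y = 0.309
  n-hexane: x = 0.123, y = 0.317
  toluene: x = 0.356, y = 0.265
  n-nonane: x = 0.410, y = 0.109

y_n-hexane = 0.317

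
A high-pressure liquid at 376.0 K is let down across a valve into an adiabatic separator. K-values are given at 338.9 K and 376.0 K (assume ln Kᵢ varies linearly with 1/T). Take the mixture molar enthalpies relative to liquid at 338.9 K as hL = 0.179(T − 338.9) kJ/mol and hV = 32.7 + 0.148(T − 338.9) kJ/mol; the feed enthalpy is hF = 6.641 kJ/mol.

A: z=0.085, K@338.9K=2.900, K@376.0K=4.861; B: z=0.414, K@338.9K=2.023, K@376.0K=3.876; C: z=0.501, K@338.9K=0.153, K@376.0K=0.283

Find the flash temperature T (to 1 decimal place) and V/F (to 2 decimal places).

T = 341.1 K, V/F = 0.19

Adiabatic flash: solve Rachford–Rice at each trial T, then check hF = ψ·hV(T) + (1−ψ)·hL(T).
  T = 338.9 K: K = (2.900, 2.023, 0.153), RR gives ψ = 0.157, H_out = 5.130 kJ/mol
  T = 376.0 K: K = (4.861, 3.876, 0.283), RR gives ψ = 0.530, H_out = 23.363 kJ/mol
  T = 357.4 K: K = (3.803, 2.845, 0.211), RR gives ψ = 0.380, H_out = 15.523 kJ/mol
  T = 348.1 K: K = (3.330, 2.408, 0.180), RR gives ψ = 0.284, H_out = 10.863 kJ/mol
  T = 343.5 K: K = (3.111, 2.210, 0.166), RR gives ψ = 0.226, H_out = 8.184 kJ/mol
  T = 341.2 K: K = (3.004, 2.115, 0.160), RR gives ψ = 0.193, H_out = 6.712 kJ/mol
Linear interpolation between T = 338.9 (H_out = 5.130) and T = 341.2 (H_out = 6.712) on hF = 6.641 gives T ≈ 341.1 K, at which ψ = 0.19.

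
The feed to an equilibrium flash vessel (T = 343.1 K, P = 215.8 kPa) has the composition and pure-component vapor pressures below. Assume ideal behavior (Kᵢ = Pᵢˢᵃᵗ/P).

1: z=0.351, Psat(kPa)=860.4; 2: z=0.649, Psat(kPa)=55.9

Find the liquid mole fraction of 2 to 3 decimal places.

x_2 = 0.801

Raoult's law: Kᵢ = Pᵢˢᵃᵗ/P = Pᵢˢᵃᵗ/215.8.
  K_1 = 860.4/215.8 = 3.98703, K_2 = 55.9/215.8 = 0.25904
Material balance + equilibrium reduce to Σ zᵢ(Kᵢ−1)/(1+V/F(Kᵢ−1)) = 0.
Check two-phase: ΣzᵢKᵢ = 1.568 > 1 and Σzᵢ/Kᵢ = 2.593 > 1, so g(0) = 0.568 > 0 and g(1) = -1.593 < 0.
Binary case is linear: z₁(K₁−1)(1+V/F(K₂−1)) + z₂(K₂−1)(1+V/F(K₁−1)) = 0
⇒ V/F = [z₁(K₁−1)+z₂(K₂−1)] / [−(K₁−1)(K₂−1)] = 0.5676/2.2133 = 0.256
Compositions from xᵢ = zᵢ/(1+V/F(Kᵢ−1)), yᵢ = Kᵢxᵢ:
  1: x = 0.199, y = 0.792
  2: x = 0.801, y = 0.208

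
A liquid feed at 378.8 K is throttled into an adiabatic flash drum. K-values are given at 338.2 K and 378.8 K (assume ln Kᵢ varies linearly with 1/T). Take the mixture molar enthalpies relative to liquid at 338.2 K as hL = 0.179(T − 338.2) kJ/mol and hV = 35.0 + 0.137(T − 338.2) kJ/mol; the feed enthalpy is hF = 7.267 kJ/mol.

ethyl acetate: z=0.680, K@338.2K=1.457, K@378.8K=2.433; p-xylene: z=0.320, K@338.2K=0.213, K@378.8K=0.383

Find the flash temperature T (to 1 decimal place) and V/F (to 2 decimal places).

Adiabatic flash: solve Rachford–Rice at each trial T, then check hF = ψ·hV(T) + (1−ψ)·hL(T).
  T = 338.2 K: K = (1.457, 0.213), RR gives ψ = 0.164, H_out = 5.734 kJ/mol
  T = 378.8 K: K = (2.433, 0.383), RR gives ψ = 0.879, H_out = 36.527 kJ/mol
  T = 358.5 K: K = (1.910, 0.290), RR gives ψ = 0.607, H_out = 24.353 kJ/mol
  T = 348.4 K: K = (1.676, 0.250), RR gives ψ = 0.433, H_out = 16.808 kJ/mol
  T = 343.3 K: K = (1.564, 0.231), RR gives ψ = 0.317, H_out = 11.949 kJ/mol
  T = 340.8 K: K = (1.511, 0.222), RR gives ψ = 0.248, H_out = 9.122 kJ/mol
  T = 339.5 K: K = (1.484, 0.218), RR gives ψ = 0.208, H_out = 7.494 kJ/mol
Linear interpolation between T = 338.2 (H_out = 5.734) and T = 339.5 (H_out = 7.494) on hF = 7.267 gives T ≈ 339.3 K, at which ψ = 0.20.

T = 339.3 K, V/F = 0.20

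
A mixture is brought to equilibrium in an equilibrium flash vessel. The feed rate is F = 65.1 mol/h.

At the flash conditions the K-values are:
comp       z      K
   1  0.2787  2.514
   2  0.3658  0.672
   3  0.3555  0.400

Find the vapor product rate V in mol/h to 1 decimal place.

Rachford–Rice: g(ψ) = Σ zᵢ(Kᵢ−1)/(1+ψ(Kᵢ−1)) = 0.
g(0) = ΣzᵢKᵢ − 1 = 0.0887 and g(1) = 1 − Σzᵢ/Kᵢ = -0.5440, so a root lies in (0, 1).
Newton iteration, ψ⁰ = 0.5:
  ψ = 0.5000: g = -0.20808, g' = -0.5244 → ψ = 0.1032
  ψ = 0.1032: g = 0.01335, g' = -0.6654 → ψ = 0.1233
  ψ = 0.1233: g = 0.00020, g' = -0.6457 → ψ = 0.1236
Converged at ψ = 0.1236.
Then V = ψ·F = 0.1236·65.1 = 8.0 mol/h and L = F − V = 57.1 mol/h.

V = 8.0 mol/h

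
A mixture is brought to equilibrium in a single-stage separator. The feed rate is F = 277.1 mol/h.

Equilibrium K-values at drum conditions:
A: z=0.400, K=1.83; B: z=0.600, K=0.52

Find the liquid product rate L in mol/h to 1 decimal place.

Material balance + equilibrium reduce to Σ zᵢ(Kᵢ−1)/(1+V/F(Kᵢ−1)) = 0.
Check two-phase: ΣzᵢKᵢ = 1.044 > 1 and Σzᵢ/Kᵢ = 1.372 > 1, so g(0) = 0.044 > 0 and g(1) = -0.372 < 0.
Binary case is linear: z₁(K₁−1)(1+V/F(K₂−1)) + z₂(K₂−1)(1+V/F(K₁−1)) = 0
⇒ V/F = [z₁(K₁−1)+z₂(K₂−1)] / [−(K₁−1)(K₂−1)] = 0.0440/0.3984 = 0.110
Then V = V/F·F = 0.1104·277.1 = 30.6 mol/h and L = F − V = 246.5 mol/h.

L = 246.5 mol/h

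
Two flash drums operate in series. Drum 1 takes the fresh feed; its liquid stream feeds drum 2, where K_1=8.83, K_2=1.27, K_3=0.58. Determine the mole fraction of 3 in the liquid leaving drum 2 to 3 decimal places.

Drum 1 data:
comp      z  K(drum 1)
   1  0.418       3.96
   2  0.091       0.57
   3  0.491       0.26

Drum 1:
Let ψ₁ = V/F and solve Σ zᵢ(Kᵢ−1)/(1+ψ₁(Kᵢ−1)) = 0.
Check two-phase: ΣzᵢKᵢ = 1.835 > 1 and Σzᵢ/Kᵢ = 2.154 > 1, so g(0) = 0.835 > 0 and g(1) = -1.154 < 0.
Newton iteration, ψ₁⁰ = 0.5:
  ψ₁ = 0.500: g = -0.1277, g' = -1.300 → ψ₁ = 0.402
Converged at ψ₁ = 0.402.
Drum-1 compositions:
  1: x = 0.191, y = 0.755
  2: x = 0.110, y = 0.063
  3: x = 0.699, y = 0.182
Drum-2 feed = drum-1 liquid: z₂ = (0.1908, 0.1100, 0.6992).
Drum 2:
Let ψ₂ = V/F and solve Σ zᵢ(Kᵢ−1)/(1+ψ₂(Kᵢ−1)) = 0.
Check two-phase: ΣzᵢKᵢ = 2.230 > 1 and Σzᵢ/Kᵢ = 1.314 > 1, so g(0) = 1.230 > 0 and g(1) = -0.314 < 0.
Newton iteration, ψ₂⁰ = 0.67:
  ψ₂ = 0.670: g = -0.1443, g' = -0.544 → ψ₂ = 0.405
  ψ₂ = 0.405: g = 0.0312, g' = -0.858 → ψ₂ = 0.441
  ψ₂ = 0.441: g = 0.0014, g' = -0.782 → ψ₂ = 0.443
Converged at ψ₂ = 0.443.
  1: x = 0.043, y = 0.377
  2: x = 0.098, y = 0.125
  3: x = 0.859, y = 0.498

x_3 (drum 2) = 0.859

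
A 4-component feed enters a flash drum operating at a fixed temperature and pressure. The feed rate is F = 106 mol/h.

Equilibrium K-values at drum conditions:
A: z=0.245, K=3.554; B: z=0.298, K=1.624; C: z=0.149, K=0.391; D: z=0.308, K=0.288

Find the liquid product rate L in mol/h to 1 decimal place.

Newton iteration, V/F⁰ = 0.57:
  V/F = 0.570: g = -0.1161, g' = -0.900 → V/F = 0.441
  V/F = 0.441: g = -0.0036, g' = -0.860 → V/F = 0.437
Converged at V/F = 0.437.
Then V = V/F·F = 0.4368·106 = 46.3 mol/h and L = F − V = 59.7 mol/h.

L = 59.7 mol/h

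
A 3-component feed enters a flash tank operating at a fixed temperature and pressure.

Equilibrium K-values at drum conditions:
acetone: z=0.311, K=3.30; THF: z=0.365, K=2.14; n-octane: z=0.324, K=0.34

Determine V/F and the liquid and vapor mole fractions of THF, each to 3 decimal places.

V/F = 0.817, x_THF = 0.189, y_THF = 0.404

Material balance + equilibrium reduce to Σ zᵢ(Kᵢ−1)/(1+V/F(Kᵢ−1)) = 0.
Check two-phase: ΣzᵢKᵢ = 1.918 > 1 and Σzᵢ/Kᵢ = 1.218 > 1, so g(0) = 0.918 > 0 and g(1) = -0.218 < 0.
Iterate (Newton) starting at V/F = 0.6:
  V/F = 0.600: g = 0.1936, g' = -0.845 → V/F = 0.829
  V/F = 0.829: g = -0.0124, g' = -1.009 → V/F = 0.817
Converged at V/F = 0.817.
Compositions from xᵢ = zᵢ/(1+V/F(Kᵢ−1)), yᵢ = Kᵢxᵢ:
  acetone: x = 0.108, y = 0.357
  THF: x = 0.189, y = 0.404
  n-octane: x = 0.703, y = 0.239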